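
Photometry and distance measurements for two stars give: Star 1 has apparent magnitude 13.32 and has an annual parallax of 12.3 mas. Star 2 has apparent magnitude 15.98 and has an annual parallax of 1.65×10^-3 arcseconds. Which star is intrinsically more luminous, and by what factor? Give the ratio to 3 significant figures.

Star 2 is more luminous, by a factor of 4.80.

Star 1: p = 12.3 mas = 0.0123″ → d = 1/p = 81.30 pc
Star 1: M = m − 5 log₁₀ d + 5 = 13.32 − 5·1.9101 + 5 = 8.770
Star 2: d = 1/p = 1/1.65×10^-3″ = 606.1 pc
Star 2: M = m − 5 log₁₀ d + 5 = 15.98 − 5·2.7825 + 5 = 7.067
ΔM = M_1 − M_2 = 8.770 − (7.067) = 1.702; smaller M is more luminous → Star 2.
L ratio = 10^(0.4 |ΔM|) = 10^0.681 = 4.796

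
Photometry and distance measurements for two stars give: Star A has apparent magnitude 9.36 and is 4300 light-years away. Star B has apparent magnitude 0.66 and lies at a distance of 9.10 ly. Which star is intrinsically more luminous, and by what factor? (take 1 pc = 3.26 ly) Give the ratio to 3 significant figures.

Star A: d = 4300 ly / 3.26 = 1319 pc
Star A: M = m − 5 log₁₀ d + 5 = 9.36 − 5·3.1203 + 5 = -1.241
Star B: d = 9.10 ly / 3.26 = 2.791 pc
Star B: M = m − 5 log₁₀ d + 5 = 0.66 − 5·0.4458 + 5 = 3.431
ΔM = M_A − M_B = -1.241 − (3.431) = -4.672; smaller M is more luminous → Star A.
L ratio = 10^(0.4 |ΔM|) = 10^1.869 = 73.94

Star A is more luminous, by a factor of 73.9.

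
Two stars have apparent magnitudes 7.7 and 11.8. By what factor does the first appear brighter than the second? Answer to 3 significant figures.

Δm = 7.7 − (11.8) = -4.1
Flux ratio = 10^(−0.4 Δm) = 10^(−0.4 × -4.1) = 10^1.640 = 43.65

43.7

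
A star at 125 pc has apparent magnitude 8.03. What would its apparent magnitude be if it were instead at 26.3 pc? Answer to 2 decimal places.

m ≈ 4.65

Flux ∝ 1/d², so Δm = 5 log₁₀(d₂/d₁) = 5 log₁₀(26.3/125) = -3.385
m₂ = m₁ + Δm = 8.03 + (-3.385) = 4.645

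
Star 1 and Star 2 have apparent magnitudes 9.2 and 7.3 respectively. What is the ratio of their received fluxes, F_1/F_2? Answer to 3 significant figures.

Δm = 9.2 − (7.3) = 1.9
Flux ratio = 10^(−0.4 Δm) = 10^(−0.4 × 1.9) = 10^-0.760 = 0.1738

F_1/F_2 ≈ 0.174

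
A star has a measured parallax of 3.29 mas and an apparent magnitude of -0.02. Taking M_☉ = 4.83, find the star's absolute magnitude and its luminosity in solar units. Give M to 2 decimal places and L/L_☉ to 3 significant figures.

d = 1/p = 1000/3.29 mas = 304.0 pc
M = m − 5 log₁₀ d + 5 = -0.02 − 5·2.4828 + 5 = -7.434
M − M_☉ = -7.434 − 4.83 = -12.264
L/L_☉ = 10^(−0.4 × -12.264) = 80470

M ≈ -7.43; L/L_☉ ≈ 80500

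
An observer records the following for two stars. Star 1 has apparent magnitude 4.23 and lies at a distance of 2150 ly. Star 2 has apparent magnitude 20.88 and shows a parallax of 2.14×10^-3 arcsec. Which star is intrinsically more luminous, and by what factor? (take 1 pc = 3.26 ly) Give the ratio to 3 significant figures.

Star 1 is more luminous, by a factor of 9.10×10^6.

Star 1: d = 2150 ly / 3.26 = 659.5 pc
Star 1: M = m − 5 log₁₀ d + 5 = 4.23 − 5·2.8192 + 5 = -4.866
Star 2: d = 1/p = 1/2.14×10^-3″ = 467.3 pc
Star 2: M = m − 5 log₁₀ d + 5 = 20.88 − 5·2.6696 + 5 = 12.532
ΔM = M_1 − M_2 = -4.866 − (12.532) = -17.398; smaller M is more luminous → Star 1.
L ratio = 10^(0.4 |ΔM|) = 10^6.959 = 9.105×10^6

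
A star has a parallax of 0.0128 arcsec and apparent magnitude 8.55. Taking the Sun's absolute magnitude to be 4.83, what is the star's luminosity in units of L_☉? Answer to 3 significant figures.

d = 1/p = 1/0.0128″ = 78.12 pc
M = m − 5 log₁₀ d + 5 = 8.55 − 5·1.8928 + 5 = 4.086
M − M_☉ = 4.086 − 4.83 = -0.744
L/L_☉ = 10^(−0.4 × -0.744) = 1.984

L/L_☉ ≈ 1.98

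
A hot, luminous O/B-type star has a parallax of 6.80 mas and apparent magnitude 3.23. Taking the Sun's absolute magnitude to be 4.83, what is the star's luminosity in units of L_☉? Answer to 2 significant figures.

L/L_☉ ≈ 940

d = 1/p = 1000/6.80 mas = 147.1 pc
M = m − 5 log₁₀ d + 5 = 3.23 − 5·2.1675 + 5 = -2.607
M − M_☉ = -2.607 − 4.83 = -7.437
L/L_☉ = 10^(−0.4 × -7.437) = 944.0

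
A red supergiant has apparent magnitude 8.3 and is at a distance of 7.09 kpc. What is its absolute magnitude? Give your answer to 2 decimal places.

M ≈ -5.95

d = 7.09 kpc = 7090 pc
5 log₁₀(d/10 pc) = 5 log₁₀(7090) − 5 = 14.253
M = m − 5 log₁₀(d/10) = 8.3 − 14.253 = -5.953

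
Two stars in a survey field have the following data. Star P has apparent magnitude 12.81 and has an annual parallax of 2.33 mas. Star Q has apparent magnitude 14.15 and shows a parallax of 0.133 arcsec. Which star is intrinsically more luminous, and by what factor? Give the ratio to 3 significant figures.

Star P: p = 2.33 mas = 2.33×10^-3″ → d = 1/p = 429.2 pc
Star P: M = m − 5 log₁₀ d + 5 = 12.81 − 5·2.6326 + 5 = 4.647
Star Q: d = 1/p = 1/0.133″ = 7.519 pc
Star Q: M = m − 5 log₁₀ d + 5 = 14.15 − 5·0.8761 + 5 = 14.769
ΔM = M_P − M_Q = 4.647 − (14.769) = -10.122; smaller M is more luminous → Star P.
L ratio = 10^(0.4 |ΔM|) = 10^4.049 = 11190

Star P is more luminous, by a factor of 11200.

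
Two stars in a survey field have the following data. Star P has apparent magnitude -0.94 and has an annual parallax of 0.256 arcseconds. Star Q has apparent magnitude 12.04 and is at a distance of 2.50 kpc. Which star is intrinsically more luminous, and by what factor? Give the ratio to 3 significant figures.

Star P: d = 1/p = 1/0.256″ = 3.906 pc
Star P: M = m − 5 log₁₀ d + 5 = -0.94 − 5·0.5918 + 5 = 1.101
Star Q: d = 2.50 kpc = 2500 pc
Star Q: M = m − 5 log₁₀ d + 5 = 12.04 − 5·3.3979 + 5 = 0.050
ΔM = M_P − M_Q = 1.101 − (0.050) = 1.051; smaller M is more luminous → Star Q.
L ratio = 10^(0.4 |ΔM|) = 10^0.420 = 2.632

Star Q is more luminous, by a factor of 2.63.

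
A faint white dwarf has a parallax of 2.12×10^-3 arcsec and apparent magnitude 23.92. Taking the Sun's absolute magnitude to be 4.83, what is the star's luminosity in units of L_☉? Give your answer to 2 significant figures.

L/L_☉ ≈ 5.1×10^-5

d = 1/p = 1/2.12×10^-3″ = 471.7 pc
M = m − 5 log₁₀ d + 5 = 23.92 − 5·2.6737 + 5 = 15.552
M − M_☉ = 15.552 − 4.83 = 10.722
L/L_☉ = 10^(−0.4 × 10.722) = 5.144×10^-5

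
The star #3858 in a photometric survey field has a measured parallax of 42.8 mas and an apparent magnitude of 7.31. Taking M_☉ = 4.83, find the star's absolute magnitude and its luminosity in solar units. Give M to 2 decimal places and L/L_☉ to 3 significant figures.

M ≈ 5.47; L/L_☉ ≈ 0.556

d = 1/p = 1000/42.8 mas = 23.36 pc
M = m − 5 log₁₀ d + 5 = 7.31 − 5·1.3686 + 5 = 5.467
M − M_☉ = 5.467 − 4.83 = 0.637
L/L_☉ = 10^(−0.4 × 0.637) = 0.5560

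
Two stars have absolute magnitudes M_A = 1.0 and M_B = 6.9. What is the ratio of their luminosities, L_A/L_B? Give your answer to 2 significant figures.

L_A/L_B ≈ 230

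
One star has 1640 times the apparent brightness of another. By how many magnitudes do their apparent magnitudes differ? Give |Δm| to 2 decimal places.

|Δm| ≈ 8.04

Pogson: Δm = −2.5 log₁₀(ratio) = −2.5 log₁₀(1640) = −2.5 × 3.2148 = -8.037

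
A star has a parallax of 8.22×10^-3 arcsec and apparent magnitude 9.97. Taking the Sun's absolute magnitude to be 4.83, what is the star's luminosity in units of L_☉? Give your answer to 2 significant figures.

L/L_☉ ≈ 1.3

d = 1/p = 1/8.22×10^-3″ = 121.7 pc
M = m − 5 log₁₀ d + 5 = 9.97 − 5·2.0851 + 5 = 4.544
M − M_☉ = 4.544 − 4.83 = -0.286
L/L_☉ = 10^(−0.4 × -0.286) = 1.301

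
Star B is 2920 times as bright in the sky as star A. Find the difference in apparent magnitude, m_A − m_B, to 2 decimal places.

Pogson: Δm = −2.5 log₁₀(ratio) = −2.5 log₁₀(2920) = −2.5 × 3.4654 = -8.663
Star B is brighter so has the smaller magnitude: m_A − m_B is positive.

m_A − m_B ≈ 8.66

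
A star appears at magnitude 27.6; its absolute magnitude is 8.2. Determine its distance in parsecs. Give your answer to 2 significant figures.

Distance modulus: m − M = 27.6 − (8.2) = 19.400
m − M = 5 log₁₀ d − 5
log₁₀ d = (m − M)/5 + 1 = 4.8800
d = 10^4.8800 = 75860 pc

d ≈ 76000 pc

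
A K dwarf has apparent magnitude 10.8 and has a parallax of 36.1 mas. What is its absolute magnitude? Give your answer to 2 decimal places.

M ≈ 8.59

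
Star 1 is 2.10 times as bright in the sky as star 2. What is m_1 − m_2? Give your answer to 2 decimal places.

m_1 − m_2 ≈ -0.81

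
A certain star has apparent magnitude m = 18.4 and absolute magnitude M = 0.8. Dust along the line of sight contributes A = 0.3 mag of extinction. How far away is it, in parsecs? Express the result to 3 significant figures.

d ≈ 28800 pc

m − M = 5 log₁₀(d/10 pc) + A  ⇒  18.4 − (0.8) − 0.3 = 5 log₁₀(d/10)
17.300 = 5 log₁₀(d/10)
log₁₀ d = (m − M − A)/5 + 1 = 4.4600
d = 10^4.4600 = 28840 pc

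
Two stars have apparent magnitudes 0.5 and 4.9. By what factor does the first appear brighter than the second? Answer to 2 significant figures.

Magnitude difference = -4.4
Flux ratio = 10^(−0.4 Δm) = 10^(−0.4 × -4.4) = 10^1.760 = 57.54

58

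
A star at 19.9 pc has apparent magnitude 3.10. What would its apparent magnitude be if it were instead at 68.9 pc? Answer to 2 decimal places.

m ≈ 5.80

Flux ∝ 1/d², so Δm = 5 log₁₀(d₂/d₁) = 5 log₁₀(68.9/19.9) = 2.697
m₂ = m₁ + Δm = 3.10 + (2.697) = 5.797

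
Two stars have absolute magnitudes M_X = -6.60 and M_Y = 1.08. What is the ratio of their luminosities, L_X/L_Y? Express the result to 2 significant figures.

L_X/L_Y ≈ 1200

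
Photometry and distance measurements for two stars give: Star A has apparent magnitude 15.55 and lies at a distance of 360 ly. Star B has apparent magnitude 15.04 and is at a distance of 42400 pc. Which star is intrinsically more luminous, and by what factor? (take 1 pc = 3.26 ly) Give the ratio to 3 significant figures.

Star B is more luminous, by a factor of 236000.

Star A: d = 360 ly / 3.26 = 110.4 pc
Star A: M = m − 5 log₁₀ d + 5 = 15.55 − 5·2.0431 + 5 = 10.335
Star B: M = m − 5 log₁₀ d + 5 = 15.04 − 5·4.6274 + 5 = -3.097
ΔM = M_A − M_B = 10.335 − (-3.097) = 13.431; smaller M is more luminous → Star B.
L ratio = 10^(0.4 |ΔM|) = 10^5.373 = 235800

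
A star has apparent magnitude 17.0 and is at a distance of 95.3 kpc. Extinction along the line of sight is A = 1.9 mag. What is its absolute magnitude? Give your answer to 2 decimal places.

M ≈ -4.80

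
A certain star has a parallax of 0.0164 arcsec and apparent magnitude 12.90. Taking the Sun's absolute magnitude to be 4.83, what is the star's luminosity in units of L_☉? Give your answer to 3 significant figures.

L/L_☉ ≈ 0.0220

d = 1/p = 1/0.0164″ = 60.98 pc
M = m − 5 log₁₀ d + 5 = 12.90 − 5·1.7852 + 5 = 8.974
M − M_☉ = 8.974 − 4.83 = 4.144
L/L_☉ = 10^(−0.4 × 4.144) = 0.02199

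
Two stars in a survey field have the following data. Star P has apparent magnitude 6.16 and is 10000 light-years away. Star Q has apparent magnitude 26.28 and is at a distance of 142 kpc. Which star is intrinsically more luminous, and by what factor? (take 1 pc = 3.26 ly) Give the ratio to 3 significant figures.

Star P is more luminous, by a factor of 52100.

Star P: d = 10000 ly / 3.26 = 3067 pc
Star P: M = m − 5 log₁₀ d + 5 = 6.16 − 5·3.4868 + 5 = -6.274
Star Q: d = 142 kpc = 142000 pc
Star Q: M = m − 5 log₁₀ d + 5 = 26.28 − 5·5.1523 + 5 = 5.519
ΔM = M_P − M_Q = -6.274 − (5.519) = -11.792; smaller M is more luminous → Star P.
L ratio = 10^(0.4 |ΔM|) = 10^4.717 = 52120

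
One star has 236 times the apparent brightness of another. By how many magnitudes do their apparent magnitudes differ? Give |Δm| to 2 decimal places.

|Δm| ≈ 5.93

Pogson: Δm = −2.5 log₁₀(ratio) = −2.5 log₁₀(236) = −2.5 × 2.3729 = -5.932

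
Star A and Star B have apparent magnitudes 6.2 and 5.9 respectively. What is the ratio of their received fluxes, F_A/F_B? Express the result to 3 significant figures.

F_A/F_B ≈ 0.759

Δm = 6.2 − (5.9) = 0.3
Flux ratio = 10^(−0.4 Δm) = 10^(−0.4 × 0.3) = 10^-0.120 = 0.7586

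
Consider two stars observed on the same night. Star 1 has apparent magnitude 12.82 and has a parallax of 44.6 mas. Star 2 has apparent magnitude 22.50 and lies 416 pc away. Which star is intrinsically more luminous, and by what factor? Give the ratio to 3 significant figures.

Star 1: p = 44.6 mas = 0.0446″ → d = 1/p = 22.42 pc
Star 1: M = m − 5 log₁₀ d + 5 = 12.82 − 5·1.3507 + 5 = 11.067
Star 2: M = m − 5 log₁₀ d + 5 = 22.50 − 5·2.6191 + 5 = 14.405
ΔM = M_1 − M_2 = 11.067 − (14.405) = -3.338; smaller M is more luminous → Star 1.
L ratio = 10^(0.4 |ΔM|) = 10^1.335 = 21.63

Star 1 is more luminous, by a factor of 21.6.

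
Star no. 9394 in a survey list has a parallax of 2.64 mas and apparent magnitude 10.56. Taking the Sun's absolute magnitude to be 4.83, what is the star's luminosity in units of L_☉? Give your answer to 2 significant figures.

L/L_☉ ≈ 7.3

d = 1/p = 1000/2.64 mas = 378.8 pc
M = m − 5 log₁₀ d + 5 = 10.56 − 5·2.5784 + 5 = 2.668
M − M_☉ = 2.668 − 4.83 = -2.162
L/L_☉ = 10^(−0.4 × -2.162) = 7.325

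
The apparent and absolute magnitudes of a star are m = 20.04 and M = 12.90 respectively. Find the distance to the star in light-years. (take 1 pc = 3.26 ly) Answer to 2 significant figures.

Distance modulus: m − M = 20.04 − (12.90) = 7.140
m − M = 5 log₁₀ d − 5
log₁₀ d = (m − M)/5 + 1 = 2.4280
d = 10^2.4280 = 267.9 pc
= 873.4 ly

d ≈ 870 ly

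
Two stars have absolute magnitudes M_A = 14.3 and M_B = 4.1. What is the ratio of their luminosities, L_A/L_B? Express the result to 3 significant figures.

L_A/L_B ≈ 8.32×10^-5

ΔM = M_A − M_B = 10.2
L_A/L_B = 10^(−0.4 ΔM) = 10^-4.080 = 8.318×10^-5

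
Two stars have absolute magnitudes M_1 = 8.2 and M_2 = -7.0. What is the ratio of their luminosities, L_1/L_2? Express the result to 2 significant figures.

ΔM = M_1 − M_2 = 15.2
L_1/L_2 = 10^(−0.4 ΔM) = 10^-6.080 = 8.318×10^-7

L_1/L_2 ≈ 8.3×10^-7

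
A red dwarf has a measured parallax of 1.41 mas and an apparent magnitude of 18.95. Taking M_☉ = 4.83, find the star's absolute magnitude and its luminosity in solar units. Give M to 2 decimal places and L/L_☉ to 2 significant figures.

d = 1/p = 1000/1.41 mas = 709.2 pc
M = m − 5 log₁₀ d + 5 = 18.95 − 5·2.8508 + 5 = 9.696
M − M_☉ = 9.696 − 4.83 = 4.866
L/L_☉ = 10^(−0.4 × 4.866) = 0.01131

M ≈ 9.70; L/L_☉ ≈ 0.011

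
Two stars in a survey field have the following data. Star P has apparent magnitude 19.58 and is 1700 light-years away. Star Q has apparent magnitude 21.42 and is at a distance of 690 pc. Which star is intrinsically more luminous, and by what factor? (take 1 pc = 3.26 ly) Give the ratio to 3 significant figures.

Star P is more luminous, by a factor of 3.11.

Star P: d = 1700 ly / 3.26 = 521.5 pc
Star P: M = m − 5 log₁₀ d + 5 = 19.58 − 5·2.7172 + 5 = 10.994
Star Q: M = m − 5 log₁₀ d + 5 = 21.42 − 5·2.8388 + 5 = 12.226
ΔM = M_P − M_Q = 10.994 − (12.226) = -1.232; smaller M is more luminous → Star P.
L ratio = 10^(0.4 |ΔM|) = 10^0.493 = 3.110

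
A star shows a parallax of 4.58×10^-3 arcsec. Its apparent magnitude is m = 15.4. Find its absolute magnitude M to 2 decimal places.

M ≈ 8.70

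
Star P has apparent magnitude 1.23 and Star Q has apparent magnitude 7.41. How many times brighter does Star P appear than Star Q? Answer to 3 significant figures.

296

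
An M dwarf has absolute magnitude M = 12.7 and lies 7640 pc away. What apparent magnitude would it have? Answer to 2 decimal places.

m = M + 5 log₁₀ d − 5 = 12.7 + 5·3.8831 − 5 = 27.115

m ≈ 27.12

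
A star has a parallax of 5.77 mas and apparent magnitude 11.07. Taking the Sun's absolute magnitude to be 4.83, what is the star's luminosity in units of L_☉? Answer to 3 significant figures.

d = 1/p = 1000/5.77 mas = 173.3 pc
M = m − 5 log₁₀ d + 5 = 11.07 − 5·2.2388 + 5 = 4.876
M − M_☉ = 4.876 − 4.83 = 0.046
L/L_☉ = 10^(−0.4 × 0.046) = 0.9586

L/L_☉ ≈ 0.959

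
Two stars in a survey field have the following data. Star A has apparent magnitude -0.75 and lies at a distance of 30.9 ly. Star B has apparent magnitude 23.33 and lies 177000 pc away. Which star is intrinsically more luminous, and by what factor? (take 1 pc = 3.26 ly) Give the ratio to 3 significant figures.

Star A: d = 30.9 ly / 3.26 = 9.479 pc
Star A: M = m − 5 log₁₀ d + 5 = -0.75 − 5·0.9767 + 5 = -0.634
Star B: M = m − 5 log₁₀ d + 5 = 23.33 − 5·5.2480 + 5 = 2.090
ΔM = M_A − M_B = -0.634 − (2.090) = -2.724; smaller M is more luminous → Star A.
L ratio = 10^(0.4 |ΔM|) = 10^1.090 = 12.29

Star A is more luminous, by a factor of 12.3.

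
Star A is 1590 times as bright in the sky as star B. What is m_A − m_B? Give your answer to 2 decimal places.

m_A − m_B ≈ -8.00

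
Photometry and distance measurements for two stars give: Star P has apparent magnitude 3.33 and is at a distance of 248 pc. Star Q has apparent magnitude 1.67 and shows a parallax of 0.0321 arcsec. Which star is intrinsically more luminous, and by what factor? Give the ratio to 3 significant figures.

Star P is more luminous, by a factor of 13.7.

Star P: M = m − 5 log₁₀ d + 5 = 3.33 − 5·2.3945 + 5 = -3.642
Star Q: d = 1/p = 1/0.0321″ = 31.15 pc
Star Q: M = m − 5 log₁₀ d + 5 = 1.67 − 5·1.4935 + 5 = -0.797
ΔM = M_P − M_Q = -3.642 − (-0.797) = -2.845; smaller M is more luminous → Star P.
L ratio = 10^(0.4 |ΔM|) = 10^1.138 = 13.74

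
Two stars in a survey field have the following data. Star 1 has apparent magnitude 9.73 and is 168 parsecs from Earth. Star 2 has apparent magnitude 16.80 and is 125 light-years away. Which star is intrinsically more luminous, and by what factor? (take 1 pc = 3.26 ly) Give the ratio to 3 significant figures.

Star 1 is more luminous, by a factor of 12900.

Star 1: M = m − 5 log₁₀ d + 5 = 9.73 − 5·2.2253 + 5 = 3.603
Star 2: d = 125 ly / 3.26 = 38.34 pc
Star 2: M = m − 5 log₁₀ d + 5 = 16.80 − 5·1.5837 + 5 = 13.882
ΔM = M_1 − M_2 = 3.603 − (13.882) = -10.278; smaller M is more luminous → Star 1.
L ratio = 10^(0.4 |ΔM|) = 10^4.111 = 12920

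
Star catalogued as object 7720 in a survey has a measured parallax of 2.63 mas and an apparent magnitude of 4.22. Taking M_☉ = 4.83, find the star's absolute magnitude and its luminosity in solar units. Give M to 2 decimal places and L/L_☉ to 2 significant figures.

M ≈ -3.68; L/L_☉ ≈ 2500

d = 1/p = 1000/2.63 mas = 380.2 pc
M = m − 5 log₁₀ d + 5 = 4.22 − 5·2.5800 + 5 = -3.680
M − M_☉ = -3.680 − 4.83 = -8.510
L/L_☉ = 10^(−0.4 × -8.510) = 2536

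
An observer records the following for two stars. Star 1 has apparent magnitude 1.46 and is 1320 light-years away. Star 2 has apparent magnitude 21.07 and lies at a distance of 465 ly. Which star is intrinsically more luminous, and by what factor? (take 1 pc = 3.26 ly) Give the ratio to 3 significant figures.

Star 1 is more luminous, by a factor of 5.63×10^8.

Star 1: d = 1320 ly / 3.26 = 404.9 pc
Star 1: M = m − 5 log₁₀ d + 5 = 1.46 − 5·2.6074 + 5 = -6.577
Star 2: d = 465 ly / 3.26 = 142.6 pc
Star 2: M = m − 5 log₁₀ d + 5 = 21.07 − 5·2.1542 + 5 = 15.299
ΔM = M_1 − M_2 = -6.577 − (15.299) = -21.876; smaller M is more luminous → Star 1.
L ratio = 10^(0.4 |ΔM|) = 10^8.750 = 5.627×10^8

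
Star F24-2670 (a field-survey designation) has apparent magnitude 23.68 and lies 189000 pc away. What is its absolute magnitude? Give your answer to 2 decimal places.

5 log₁₀(d/10 pc) = 5 log₁₀(189000) − 5 = 21.382
M = m − 5 log₁₀(d/10) = 23.68 − 21.382 = 2.298

M ≈ 2.30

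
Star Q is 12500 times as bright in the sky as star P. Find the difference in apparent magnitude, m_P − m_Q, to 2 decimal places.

m_P − m_Q ≈ 10.24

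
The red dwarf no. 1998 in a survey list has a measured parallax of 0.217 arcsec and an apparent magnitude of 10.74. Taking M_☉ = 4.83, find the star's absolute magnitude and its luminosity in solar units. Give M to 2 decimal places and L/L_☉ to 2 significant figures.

d = 1/p = 1/0.217″ = 4.608 pc
M = m − 5 log₁₀ d + 5 = 10.74 − 5·0.6635 + 5 = 12.422
M − M_☉ = 12.422 − 4.83 = 7.592
L/L_☉ = 10^(−0.4 × 7.592) = 9.185×10^-4

M ≈ 12.42; L/L_☉ ≈ 9.2×10^-4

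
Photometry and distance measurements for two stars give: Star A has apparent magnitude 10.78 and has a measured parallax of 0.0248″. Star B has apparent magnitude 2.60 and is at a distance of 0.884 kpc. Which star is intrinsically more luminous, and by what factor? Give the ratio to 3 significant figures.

Star A: d = 1/p = 1/0.0248″ = 40.32 pc
Star A: M = m − 5 log₁₀ d + 5 = 10.78 − 5·1.6055 + 5 = 7.752
Star B: d = 0.884 kpc = 884.0 pc
Star B: M = m − 5 log₁₀ d + 5 = 2.60 − 5·2.9465 + 5 = -7.132
ΔM = M_A − M_B = 7.752 − (-7.132) = 14.885; smaller M is more luminous → Star B.
L ratio = 10^(0.4 |ΔM|) = 10^5.954 = 899100

Star B is more luminous, by a factor of 899000.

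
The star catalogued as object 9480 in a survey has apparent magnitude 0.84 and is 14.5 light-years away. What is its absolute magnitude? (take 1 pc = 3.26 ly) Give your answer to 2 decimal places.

d = 14.5 ly / 3.26 = 4.448 pc
5 log₁₀(d/10 pc) = 5 log₁₀(4.448) − 5 = -1.759
M = m − 5 log₁₀(d/10) = 0.84 + 1.759 = 2.599

M ≈ 2.60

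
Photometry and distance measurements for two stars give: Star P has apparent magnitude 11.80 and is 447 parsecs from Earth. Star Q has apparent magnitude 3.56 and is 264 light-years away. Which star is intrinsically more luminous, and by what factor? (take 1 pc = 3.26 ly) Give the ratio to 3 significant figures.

Star Q is more luminous, by a factor of 64.9.

Star P: M = m − 5 log₁₀ d + 5 = 11.80 − 5·2.6503 + 5 = 3.548
Star Q: d = 264 ly / 3.26 = 80.98 pc
Star Q: M = m − 5 log₁₀ d + 5 = 3.56 − 5·1.9084 + 5 = -0.982
ΔM = M_P − M_Q = 3.548 − (-0.982) = 4.530; smaller M is more luminous → Star Q.
L ratio = 10^(0.4 |ΔM|) = 10^1.812 = 64.89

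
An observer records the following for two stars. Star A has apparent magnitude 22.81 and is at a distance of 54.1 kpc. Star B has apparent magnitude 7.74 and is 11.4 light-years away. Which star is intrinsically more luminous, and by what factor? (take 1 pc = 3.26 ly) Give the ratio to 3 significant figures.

Star A is more luminous, by a factor of 224.

Star A: d = 54.1 kpc = 54100 pc
Star A: M = m − 5 log₁₀ d + 5 = 22.81 − 5·4.7332 + 5 = 4.144
Star B: d = 11.4 ly / 3.26 = 3.497 pc
Star B: M = m − 5 log₁₀ d + 5 = 7.74 − 5·0.5437 + 5 = 10.022
ΔM = M_A − M_B = 4.144 − (10.022) = -5.878; smaller M is more luminous → Star A.
L ratio = 10^(0.4 |ΔM|) = 10^2.351 = 224.4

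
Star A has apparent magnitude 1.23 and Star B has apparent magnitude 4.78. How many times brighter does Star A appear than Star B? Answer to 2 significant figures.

26

Δm = 1.23 − (4.78) = -3.55
Flux ratio = 10^(−0.4 Δm) = 10^(−0.4 × -3.55) = 10^1.420 = 26.30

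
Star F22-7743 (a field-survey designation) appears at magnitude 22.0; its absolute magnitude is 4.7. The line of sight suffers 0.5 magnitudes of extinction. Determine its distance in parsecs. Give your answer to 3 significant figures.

d ≈ 22900 pc

m − M = 5 log₁₀(d/10 pc) + A  ⇒  22.0 − (4.7) − 0.5 = 5 log₁₀(d/10)
16.800 = 5 log₁₀(d/10)
log₁₀ d = (m − M − A)/5 + 1 = 4.3600
d = 10^4.3600 = 22910 pc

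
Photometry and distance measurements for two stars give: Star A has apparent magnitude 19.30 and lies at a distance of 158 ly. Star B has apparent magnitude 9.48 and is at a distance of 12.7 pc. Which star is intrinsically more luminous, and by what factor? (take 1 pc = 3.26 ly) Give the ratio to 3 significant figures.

Star B is more luminous, by a factor of 582.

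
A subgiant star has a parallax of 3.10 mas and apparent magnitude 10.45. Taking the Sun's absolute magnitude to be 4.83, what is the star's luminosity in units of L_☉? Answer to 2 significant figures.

L/L_☉ ≈ 5.9

d = 1/p = 1000/3.10 mas = 322.6 pc
M = m − 5 log₁₀ d + 5 = 10.45 − 5·2.5086 + 5 = 2.907
M − M_☉ = 2.907 − 4.83 = -1.923
L/L_☉ = 10^(−0.4 × -1.923) = 5.879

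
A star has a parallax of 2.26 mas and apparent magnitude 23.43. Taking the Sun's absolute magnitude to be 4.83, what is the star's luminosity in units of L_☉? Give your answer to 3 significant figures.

L/L_☉ ≈ 7.11×10^-5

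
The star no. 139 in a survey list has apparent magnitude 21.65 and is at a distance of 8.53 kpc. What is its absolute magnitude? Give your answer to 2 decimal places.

d = 8.53 kpc = 8530 pc
5 log₁₀(d/10 pc) = 5 log₁₀(8530) − 5 = 14.655
M = m − 5 log₁₀(d/10) = 21.65 − 14.655 = 6.995

M ≈ 7.00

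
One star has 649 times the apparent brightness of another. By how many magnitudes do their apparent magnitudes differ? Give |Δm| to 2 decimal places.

Pogson: Δm = −2.5 log₁₀(ratio) = −2.5 log₁₀(649) = −2.5 × 2.8122 = -7.031

|Δm| ≈ 7.03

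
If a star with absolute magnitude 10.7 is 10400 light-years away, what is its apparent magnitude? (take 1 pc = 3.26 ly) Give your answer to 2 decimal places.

d = 10400 ly / 3.26 = 3190 pc
m = M + 5 log₁₀ d − 5 = 10.7 + 5·3.5038 − 5 = 23.219

m ≈ 23.22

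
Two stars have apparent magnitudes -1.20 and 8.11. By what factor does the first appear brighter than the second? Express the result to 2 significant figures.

5300

Δm = -1.20 − (8.11) = -9.31
Flux ratio = 10^(−0.4 Δm) = 10^(−0.4 × -9.31) = 10^3.724 = 5297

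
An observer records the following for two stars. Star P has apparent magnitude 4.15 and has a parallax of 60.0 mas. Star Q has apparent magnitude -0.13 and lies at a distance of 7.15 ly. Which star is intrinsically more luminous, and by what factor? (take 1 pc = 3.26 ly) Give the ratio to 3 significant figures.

Star P is more luminous, by a factor of 1.12.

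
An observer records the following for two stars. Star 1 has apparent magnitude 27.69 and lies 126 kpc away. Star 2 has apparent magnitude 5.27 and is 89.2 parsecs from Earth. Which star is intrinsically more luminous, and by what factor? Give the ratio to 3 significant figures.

Star 2 is more luminous, by a factor of 466.

Star 1: d = 126 kpc = 126000 pc
Star 1: M = m − 5 log₁₀ d + 5 = 27.69 − 5·5.1004 + 5 = 7.188
Star 2: M = m − 5 log₁₀ d + 5 = 5.27 − 5·1.9504 + 5 = 0.518
ΔM = M_1 − M_2 = 7.188 − (0.518) = 6.670; smaller M is more luminous → Star 2.
L ratio = 10^(0.4 |ΔM|) = 10^2.668 = 465.6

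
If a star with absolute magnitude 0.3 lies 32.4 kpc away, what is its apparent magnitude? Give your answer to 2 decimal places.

m ≈ 17.85

d = 32.4 kpc = 32400 pc
m = M + 5 log₁₀ d − 5 = 0.3 + 5·4.5105 − 5 = 17.853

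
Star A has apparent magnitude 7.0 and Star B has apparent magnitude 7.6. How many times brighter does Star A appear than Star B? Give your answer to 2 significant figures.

1.7

Δm = 7.0 − (7.6) = -0.6
Flux ratio = 10^(−0.4 Δm) = 10^(−0.4 × -0.6) = 10^0.240 = 1.738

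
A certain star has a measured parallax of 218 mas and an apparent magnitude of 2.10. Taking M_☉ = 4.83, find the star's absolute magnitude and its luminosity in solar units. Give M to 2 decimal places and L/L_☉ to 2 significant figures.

d = 1/p = 1000/218 mas = 4.587 pc
M = m − 5 log₁₀ d + 5 = 2.10 − 5·0.6615 + 5 = 3.792
M − M_☉ = 3.792 − 4.83 = -1.038
L/L_☉ = 10^(−0.4 × -1.038) = 2.601

M ≈ 3.79; L/L_☉ ≈ 2.6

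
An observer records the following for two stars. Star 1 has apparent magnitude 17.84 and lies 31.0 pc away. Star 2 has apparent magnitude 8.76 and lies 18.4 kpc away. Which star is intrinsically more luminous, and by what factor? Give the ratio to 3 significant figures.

Star 2 is more luminous, by a factor of 1.51×10^9.

Star 1: M = m − 5 log₁₀ d + 5 = 17.84 − 5·1.4914 + 5 = 15.383
Star 2: d = 18.4 kpc = 18400 pc
Star 2: M = m − 5 log₁₀ d + 5 = 8.76 − 5·4.2648 + 5 = -7.564
ΔM = M_1 − M_2 = 15.383 − (-7.564) = 22.947; smaller M is more luminous → Star 2.
L ratio = 10^(0.4 |ΔM|) = 10^9.179 = 1.510×10^9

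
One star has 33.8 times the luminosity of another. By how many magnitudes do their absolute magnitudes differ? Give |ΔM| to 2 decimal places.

|ΔM| ≈ 3.82

Pogson: ΔM = −2.5 log₁₀(ratio) = −2.5 log₁₀(33.8) = −2.5 × 1.5289 = -3.822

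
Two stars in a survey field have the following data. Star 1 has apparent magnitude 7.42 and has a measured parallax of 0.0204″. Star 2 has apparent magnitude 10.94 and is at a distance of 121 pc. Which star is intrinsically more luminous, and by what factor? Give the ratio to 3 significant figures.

Star 1 is more luminous, by a factor of 4.20.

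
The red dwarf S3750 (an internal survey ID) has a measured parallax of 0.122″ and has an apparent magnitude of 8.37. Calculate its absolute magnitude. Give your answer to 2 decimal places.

d = 1/p = 1/0.122″ = 8.197 pc
5 log₁₀(d/10 pc) = 5 log₁₀(8.197) − 5 = -0.432
M = m − 5 log₁₀(d/10) = 8.37 + 0.432 = 8.802

M ≈ 8.80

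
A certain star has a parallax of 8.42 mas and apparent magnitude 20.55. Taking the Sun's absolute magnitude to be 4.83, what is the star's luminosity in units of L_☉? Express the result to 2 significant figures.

L/L_☉ ≈ 7.3×10^-5

d = 1/p = 1000/8.42 mas = 118.8 pc
M = m − 5 log₁₀ d + 5 = 20.55 − 5·2.0747 + 5 = 15.177
M − M_☉ = 15.177 − 4.83 = 10.347
L/L_☉ = 10^(−0.4 × 10.347) = 7.267×10^-5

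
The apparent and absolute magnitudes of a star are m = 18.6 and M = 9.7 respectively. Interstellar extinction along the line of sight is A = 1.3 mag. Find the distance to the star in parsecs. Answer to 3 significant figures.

d ≈ 331 pc

m − M = 5 log₁₀(d/10 pc) + A  ⇒  18.6 − (9.7) − 1.3 = 5 log₁₀(d/10)
7.600 = 5 log₁₀(d/10)
log₁₀ d = (m − M − A)/5 + 1 = 2.5200
d = 10^2.5200 = 331.1 pc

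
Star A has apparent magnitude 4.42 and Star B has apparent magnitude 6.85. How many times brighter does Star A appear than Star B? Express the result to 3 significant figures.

9.38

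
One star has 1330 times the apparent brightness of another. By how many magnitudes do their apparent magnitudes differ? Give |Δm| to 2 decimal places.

|Δm| ≈ 7.81

Pogson: Δm = −2.5 log₁₀(ratio) = −2.5 log₁₀(1330) = −2.5 × 3.1239 = -7.810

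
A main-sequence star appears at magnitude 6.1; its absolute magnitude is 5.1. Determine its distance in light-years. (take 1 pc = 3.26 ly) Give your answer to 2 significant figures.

Distance modulus: m − M = 6.1 − (5.1) = 1.000
m − M = 5 log₁₀ d − 5
log₁₀ d = (m − M)/5 + 1 = 1.2000
d = 10^1.2000 = 15.85 pc
= 51.67 ly

d ≈ 52 ly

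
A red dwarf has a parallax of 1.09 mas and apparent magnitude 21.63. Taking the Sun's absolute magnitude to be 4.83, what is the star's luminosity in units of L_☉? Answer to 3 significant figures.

d = 1/p = 1000/1.09 mas = 917.4 pc
M = m − 5 log₁₀ d + 5 = 21.63 − 5·2.9626 + 5 = 11.817
M − M_☉ = 11.817 − 4.83 = 6.987
L/L_☉ = 10^(−0.4 × 6.987) = 1.604×10^-3

L/L_☉ ≈ 1.60×10^-3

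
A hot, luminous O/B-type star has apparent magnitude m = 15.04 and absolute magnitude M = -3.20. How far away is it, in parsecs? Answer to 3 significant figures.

d ≈ 44500 pc

μ = m − M = 18.240
m − M = 5 log₁₀ d − 5
log₁₀ d = (m − M)/5 + 1 = 4.6480
d = 10^4.6480 = 44460 pc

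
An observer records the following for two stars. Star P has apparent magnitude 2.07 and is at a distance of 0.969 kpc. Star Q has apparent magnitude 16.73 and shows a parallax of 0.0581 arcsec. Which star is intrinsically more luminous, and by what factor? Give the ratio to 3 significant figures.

Star P: d = 0.969 kpc = 969.0 pc
Star P: M = m − 5 log₁₀ d + 5 = 2.07 − 5·2.9863 + 5 = -7.862
Star Q: d = 1/p = 1/0.0581″ = 17.21 pc
Star Q: M = m − 5 log₁₀ d + 5 = 16.73 − 5·1.2358 + 5 = 15.551
ΔM = M_P − M_Q = -7.862 − (15.551) = -23.412; smaller M is more luminous → Star P.
L ratio = 10^(0.4 |ΔM|) = 10^9.365 = 2.317×10^9

Star P is more luminous, by a factor of 2.32×10^9.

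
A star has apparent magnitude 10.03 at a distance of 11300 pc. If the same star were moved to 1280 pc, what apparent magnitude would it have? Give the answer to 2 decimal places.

m ≈ 5.30

Flux ∝ 1/d², so Δm = 5 log₁₀(d₂/d₁) = 5 log₁₀(1280/11300) = -4.729
m₂ = m₁ + Δm = 10.03 + (-4.729) = 5.301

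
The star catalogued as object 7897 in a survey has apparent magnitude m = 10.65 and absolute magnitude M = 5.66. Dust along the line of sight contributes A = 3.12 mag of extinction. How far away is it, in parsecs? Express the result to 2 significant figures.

m − M = 5 log₁₀(d/10 pc) + A  ⇒  10.65 − (5.66) − 3.12 = 5 log₁₀(d/10)
1.870 = 5 log₁₀(d/10)
log₁₀ d = (m − M − A)/5 + 1 = 1.3740
d = 10^1.3740 = 23.66 pc

d ≈ 24 pc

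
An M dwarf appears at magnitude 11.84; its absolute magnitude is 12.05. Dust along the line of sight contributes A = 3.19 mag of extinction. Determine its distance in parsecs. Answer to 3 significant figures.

m − M = 5 log₁₀(d/10 pc) + A  ⇒  11.84 − (12.05) − 3.19 = 5 log₁₀(d/10)
-3.400 = 5 log₁₀(d/10)
log₁₀ d = (m − M − A)/5 + 1 = 0.3200
d = 10^0.3200 = 2.089 pc

d ≈ 2.09 pc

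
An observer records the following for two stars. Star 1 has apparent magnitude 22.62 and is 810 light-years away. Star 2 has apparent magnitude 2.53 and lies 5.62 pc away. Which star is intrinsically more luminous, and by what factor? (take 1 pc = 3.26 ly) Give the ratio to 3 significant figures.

Star 2 is more luminous, by a factor of 55600.

Star 1: d = 810 ly / 3.26 = 248.5 pc
Star 1: M = m − 5 log₁₀ d + 5 = 22.62 − 5·2.3953 + 5 = 15.644
Star 2: M = m − 5 log₁₀ d + 5 = 2.53 − 5·0.7497 + 5 = 3.781
ΔM = M_1 − M_2 = 15.644 − (3.781) = 11.862; smaller M is more luminous → Star 2.
L ratio = 10^(0.4 |ΔM|) = 10^4.745 = 55580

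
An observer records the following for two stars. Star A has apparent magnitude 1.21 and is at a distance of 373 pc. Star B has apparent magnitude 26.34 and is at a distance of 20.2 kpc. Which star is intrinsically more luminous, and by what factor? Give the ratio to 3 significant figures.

Star A: M = m − 5 log₁₀ d + 5 = 1.21 − 5·2.5717 + 5 = -6.649
Star B: d = 20.2 kpc = 20200 pc
Star B: M = m − 5 log₁₀ d + 5 = 26.34 − 5·4.3054 + 5 = 9.813
ΔM = M_A − M_B = -6.649 − (9.813) = -16.462; smaller M is more luminous → Star A.
L ratio = 10^(0.4 |ΔM|) = 10^6.585 = 3.843×10^6

Star A is more luminous, by a factor of 3.84×10^6.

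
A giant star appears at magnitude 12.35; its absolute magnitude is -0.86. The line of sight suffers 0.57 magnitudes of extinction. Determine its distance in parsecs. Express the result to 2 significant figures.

m − M = 5 log₁₀(d/10 pc) + A  ⇒  12.35 − (-0.86) − 0.57 = 5 log₁₀(d/10)
12.640 = 5 log₁₀(d/10)
log₁₀ d = (m − M − A)/5 + 1 = 3.5280
d = 10^3.5280 = 3373 pc

d ≈ 3400 pc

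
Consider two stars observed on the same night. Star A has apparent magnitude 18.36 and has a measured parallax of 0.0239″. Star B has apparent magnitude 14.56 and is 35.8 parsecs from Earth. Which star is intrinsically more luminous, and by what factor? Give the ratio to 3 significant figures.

Star B is more luminous, by a factor of 24.2.

Star A: d = 1/p = 1/0.0239″ = 41.84 pc
Star A: M = m − 5 log₁₀ d + 5 = 18.36 − 5·1.6216 + 5 = 15.252
Star B: M = m − 5 log₁₀ d + 5 = 14.56 − 5·1.5539 + 5 = 11.791
ΔM = M_A − M_B = 15.252 − (11.791) = 3.461; smaller M is more luminous → Star B.
L ratio = 10^(0.4 |ΔM|) = 10^1.385 = 24.24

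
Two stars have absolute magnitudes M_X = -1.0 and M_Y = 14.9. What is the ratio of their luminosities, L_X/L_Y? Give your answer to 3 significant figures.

ΔM = M_X − M_Y = -15.9
L_X/L_Y = 10^(−0.4 ΔM) = 10^6.360 = 2.291×10^6

L_X/L_Y ≈ 2.29×10^6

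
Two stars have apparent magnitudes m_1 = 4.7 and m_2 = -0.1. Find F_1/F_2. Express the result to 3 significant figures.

F_1/F_2 ≈ 0.0120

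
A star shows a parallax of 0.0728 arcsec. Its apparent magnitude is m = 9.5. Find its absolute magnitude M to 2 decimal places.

M ≈ 8.81

d = 1/p = 1/0.0728″ = 13.74 pc
5 log₁₀(d/10 pc) = 5 log₁₀(13.74) − 5 = 0.689
M = m − 5 log₁₀(d/10) = 9.5 − 0.689 = 8.811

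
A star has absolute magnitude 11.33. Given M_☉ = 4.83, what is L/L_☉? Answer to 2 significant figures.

M − M_☉ = 11.33 − 4.83 = 6.500
L/L_☉ = 10^(−0.4 (M − M_☉)) = 10^-2.600 = 2.512×10^-3

L/L_☉ ≈ 2.5×10^-3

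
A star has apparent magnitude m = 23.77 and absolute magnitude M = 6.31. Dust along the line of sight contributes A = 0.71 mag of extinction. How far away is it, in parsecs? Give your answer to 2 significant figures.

m − M = 5 log₁₀(d/10 pc) + A  ⇒  23.77 − (6.31) − 0.71 = 5 log₁₀(d/10)
16.750 = 5 log₁₀(d/10)
log₁₀ d = (m − M − A)/5 + 1 = 4.3500
d = 10^4.3500 = 22390 pc

d ≈ 22000 pc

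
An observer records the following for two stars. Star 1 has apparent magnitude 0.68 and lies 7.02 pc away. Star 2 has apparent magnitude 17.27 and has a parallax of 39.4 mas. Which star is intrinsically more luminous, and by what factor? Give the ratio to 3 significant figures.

Star 1: M = m − 5 log₁₀ d + 5 = 0.68 − 5·0.8463 + 5 = 1.448
Star 2: p = 39.4 mas = 0.0394″ → d = 1/p = 25.38 pc
Star 2: M = m − 5 log₁₀ d + 5 = 17.27 − 5·1.4045 + 5 = 15.247
ΔM = M_1 − M_2 = 1.448 − (15.247) = -13.799; smaller M is more luminous → Star 1.
L ratio = 10^(0.4 |ΔM|) = 10^5.520 = 330900

Star 1 is more luminous, by a factor of 331000.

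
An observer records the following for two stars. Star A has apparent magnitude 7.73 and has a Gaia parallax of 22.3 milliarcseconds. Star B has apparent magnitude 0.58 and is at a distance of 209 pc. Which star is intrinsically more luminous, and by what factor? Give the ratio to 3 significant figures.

Star A: p = 22.3 mas = 0.0223″ → d = 1/p = 44.84 pc
Star A: M = m − 5 log₁₀ d + 5 = 7.73 − 5·1.6517 + 5 = 4.472
Star B: M = m − 5 log₁₀ d + 5 = 0.58 − 5·2.3201 + 5 = -6.021
ΔM = M_A − M_B = 4.472 − (-6.021) = 10.492; smaller M is more luminous → Star B.
L ratio = 10^(0.4 |ΔM|) = 10^4.197 = 15740

Star B is more luminous, by a factor of 15700.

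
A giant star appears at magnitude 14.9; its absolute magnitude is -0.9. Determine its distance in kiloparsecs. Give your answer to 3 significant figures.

μ = m − M = 15.800
m − M = 5 log₁₀ d − 5
log₁₀ d = (m − M)/5 + 1 = 4.1600
d = 10^4.1600 = 14450 pc
= 14.45 kpc

d ≈ 14.5 kpc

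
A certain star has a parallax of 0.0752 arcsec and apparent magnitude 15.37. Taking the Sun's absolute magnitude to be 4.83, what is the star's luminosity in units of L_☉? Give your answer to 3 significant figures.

L/L_☉ ≈ 1.08×10^-4

d = 1/p = 1/0.0752″ = 13.30 pc
M = m − 5 log₁₀ d + 5 = 15.37 − 5·1.1238 + 5 = 14.751
M − M_☉ = 14.751 − 4.83 = 9.921
L/L_☉ = 10^(−0.4 × 9.921) = 1.075×10^-4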